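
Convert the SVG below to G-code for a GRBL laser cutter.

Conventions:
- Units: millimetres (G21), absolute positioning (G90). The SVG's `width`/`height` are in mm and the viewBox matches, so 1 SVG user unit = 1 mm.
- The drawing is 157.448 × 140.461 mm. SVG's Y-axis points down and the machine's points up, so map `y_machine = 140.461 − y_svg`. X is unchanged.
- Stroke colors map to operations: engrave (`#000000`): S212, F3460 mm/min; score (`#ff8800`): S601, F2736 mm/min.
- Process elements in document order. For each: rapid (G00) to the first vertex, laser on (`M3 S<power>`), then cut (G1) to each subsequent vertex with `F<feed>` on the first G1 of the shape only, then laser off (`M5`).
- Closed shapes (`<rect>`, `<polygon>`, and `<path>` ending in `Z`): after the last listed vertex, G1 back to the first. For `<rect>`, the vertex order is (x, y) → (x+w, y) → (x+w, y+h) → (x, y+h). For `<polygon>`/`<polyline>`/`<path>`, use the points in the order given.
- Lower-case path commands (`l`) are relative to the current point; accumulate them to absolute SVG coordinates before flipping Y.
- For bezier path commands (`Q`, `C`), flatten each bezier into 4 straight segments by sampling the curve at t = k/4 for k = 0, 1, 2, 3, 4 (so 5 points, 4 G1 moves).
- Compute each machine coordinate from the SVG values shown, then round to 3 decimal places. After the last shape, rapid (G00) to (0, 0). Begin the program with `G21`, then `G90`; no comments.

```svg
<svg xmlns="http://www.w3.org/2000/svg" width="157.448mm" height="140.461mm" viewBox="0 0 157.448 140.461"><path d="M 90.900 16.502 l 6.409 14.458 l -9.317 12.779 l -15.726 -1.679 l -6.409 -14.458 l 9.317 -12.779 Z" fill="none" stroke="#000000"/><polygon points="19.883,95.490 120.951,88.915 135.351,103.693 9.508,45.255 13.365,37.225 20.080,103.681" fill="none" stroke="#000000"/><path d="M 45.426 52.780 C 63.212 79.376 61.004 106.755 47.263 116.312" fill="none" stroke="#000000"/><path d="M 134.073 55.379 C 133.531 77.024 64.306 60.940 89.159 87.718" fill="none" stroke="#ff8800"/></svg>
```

G21
G90
G00 X90.900 Y123.959
M3 S212
G1 X97.309 Y109.501 F3460
G1 X87.992 Y96.722
G1 X72.266 Y98.401
G1 X65.857 Y112.859
G1 X75.174 Y125.638
G1 X90.900 Y123.959
M5
G00 X19.883 Y44.971
M3 S212
G1 X120.951 Y51.546 F3460
G1 X135.351 Y36.768
G1 X9.508 Y95.206
G1 X13.365 Y103.236
G1 X20.080 Y36.780
G1 X19.883 Y44.971
M5
G00 X45.426 Y87.681
M3 S212
G1 X55.149 Y67.878 F3460
G1 X58.167 Y49.525
G1 X55.274 Y34.368
G1 X47.263 Y24.149
M5
G00 X134.073 Y85.082
M3 S601
G1 X123.332 Y74.663 F2736
G1 X102.093 Y70.837
G1 X85.616 Y66.049
G1 X89.159 Y52.743
M5
G00 X0.000 Y0.000

Since the viewBox matches the mm dimensions, user units are millimetres directly. The only transform is the Y-flip y_m = 140.461 − y_svg.

Shape 1 is a regular polygon drawn with `<path>`. Its stroke #000000 means engrave at S212, F3460. After flipping Y the toolpath is (90.900,123.959) → (97.309,109.501) → (87.992,96.722) → (72.266,98.401) → (65.857,112.859) → (75.174,125.638) → (90.900,123.959), returning to the start.

Shape 2 is a closed polygon drawn with `<polygon>`. Its stroke #000000 means engrave at S212, F3460. After flipping Y the toolpath is (19.883,44.971) → (120.951,51.546) → (135.351,36.768) → (9.508,95.206) → (13.365,103.236) → (20.080,36.780) → (19.883,44.971), returning to the start.

Shape 3 is a cubic bezier drawn with `<path>`. Its stroke #000000 means engrave at S212, F3460. After flipping Y the toolpath is (45.426,87.681) → (55.149,67.878) → (58.167,49.525) → (55.274,34.368) → (47.263,24.149).

Shape 4 is a cubic bezier drawn with `<path>`. Its stroke #ff8800 means score at S601, F2736. After flipping Y the toolpath is (134.073,85.082) → (123.332,74.663) → (102.093,70.837) → (85.616,66.049) → (89.159,52.743).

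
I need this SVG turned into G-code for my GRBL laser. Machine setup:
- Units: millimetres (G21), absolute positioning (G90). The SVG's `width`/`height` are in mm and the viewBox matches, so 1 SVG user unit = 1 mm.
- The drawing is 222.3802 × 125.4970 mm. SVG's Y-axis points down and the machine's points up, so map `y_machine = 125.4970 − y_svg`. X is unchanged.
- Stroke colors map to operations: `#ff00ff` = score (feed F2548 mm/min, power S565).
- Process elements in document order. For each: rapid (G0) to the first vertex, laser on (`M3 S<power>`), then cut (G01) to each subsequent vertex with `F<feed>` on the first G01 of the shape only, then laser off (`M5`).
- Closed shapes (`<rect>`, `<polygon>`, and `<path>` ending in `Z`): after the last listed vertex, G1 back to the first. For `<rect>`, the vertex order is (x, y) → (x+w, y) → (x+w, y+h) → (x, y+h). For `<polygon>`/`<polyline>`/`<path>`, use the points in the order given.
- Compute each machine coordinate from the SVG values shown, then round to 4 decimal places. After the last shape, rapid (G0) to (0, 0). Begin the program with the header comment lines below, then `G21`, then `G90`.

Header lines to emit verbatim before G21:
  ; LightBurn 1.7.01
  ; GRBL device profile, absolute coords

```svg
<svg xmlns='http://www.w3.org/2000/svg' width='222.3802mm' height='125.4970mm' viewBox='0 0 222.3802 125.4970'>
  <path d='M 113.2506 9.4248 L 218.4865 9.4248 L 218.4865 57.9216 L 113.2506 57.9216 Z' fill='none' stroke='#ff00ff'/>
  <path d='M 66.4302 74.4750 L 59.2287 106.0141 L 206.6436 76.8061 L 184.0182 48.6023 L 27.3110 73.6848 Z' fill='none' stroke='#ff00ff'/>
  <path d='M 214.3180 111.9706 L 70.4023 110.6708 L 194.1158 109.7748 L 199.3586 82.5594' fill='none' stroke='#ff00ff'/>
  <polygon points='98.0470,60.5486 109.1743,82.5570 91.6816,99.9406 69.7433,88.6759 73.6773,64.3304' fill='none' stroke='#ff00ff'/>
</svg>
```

; LightBurn 1.7.01
; GRBL device profile, absolute coords
G21
G90
G0 X113.2506 Y116.0722
M3 S565
G01 X218.4865 Y116.0722 F2548
G01 X218.4865 Y67.5754
G01 X113.2506 Y67.5754
G01 X113.2506 Y116.0722
M5
G0 X66.4302 Y51.0220
M3 S565
G01 X59.2287 Y19.4829 F2548
G01 X206.6436 Y48.6909
G01 X184.0182 Y76.8947
G01 X27.3110 Y51.8122
G01 X66.4302 Y51.0220
M5
G0 X214.3180 Y13.5264
M3 S565
G01 X70.4023 Y14.8262 F2548
G01 X194.1158 Y15.7222
G01 X199.3586 Y42.9376
M5
G0 X98.0470 Y64.9484
M3 S565
G01 X109.1743 Y42.9400 F2548
G01 X91.6816 Y25.5564
G01 X69.7433 Y36.8211
G01 X73.6773 Y61.1666
G01 X98.0470 Y64.9484
M5
G0 X0.0000 Y0.0000

Since the viewBox matches the mm dimensions, user units are millimetres directly. The only transform is the Y-flip y_m = 125.4970 − y_svg.

Shape 1 is a rectangle drawn with `<path>`. Its stroke #ff00ff means score at S565, F2548. After flipping Y the toolpath is (113.2506,116.0722) → (218.4865,116.0722) → (218.4865,67.5754) → (113.2506,67.5754) → (113.2506,116.0722), returning to the start.

Shape 2 is a closed polygon drawn with `<path>`. Its stroke #ff00ff means score at S565, F2548. After flipping Y the toolpath is (66.4302,51.0220) → (59.2287,19.4829) → (206.6436,48.6909) → (184.0182,76.8947) → (27.3110,51.8122) → (66.4302,51.0220), returning to the start.

Shape 3 is a open polyline drawn with `<path>`. Its stroke #ff00ff means score at S565, F2548. After flipping Y the toolpath is (214.3180,13.5264) → (70.4023,14.8262) → (194.1158,15.7222) → (199.3586,42.9376).

Shape 4 is a regular polygon drawn with `<polygon>`. Its stroke #ff00ff means score at S565, F2548. After flipping Y the toolpath is (98.0470,64.9484) → (109.1743,42.9400) → (91.6816,25.5564) → (69.7433,36.8211) → (73.6773,61.1666) → (98.0470,64.9484), returning to the start.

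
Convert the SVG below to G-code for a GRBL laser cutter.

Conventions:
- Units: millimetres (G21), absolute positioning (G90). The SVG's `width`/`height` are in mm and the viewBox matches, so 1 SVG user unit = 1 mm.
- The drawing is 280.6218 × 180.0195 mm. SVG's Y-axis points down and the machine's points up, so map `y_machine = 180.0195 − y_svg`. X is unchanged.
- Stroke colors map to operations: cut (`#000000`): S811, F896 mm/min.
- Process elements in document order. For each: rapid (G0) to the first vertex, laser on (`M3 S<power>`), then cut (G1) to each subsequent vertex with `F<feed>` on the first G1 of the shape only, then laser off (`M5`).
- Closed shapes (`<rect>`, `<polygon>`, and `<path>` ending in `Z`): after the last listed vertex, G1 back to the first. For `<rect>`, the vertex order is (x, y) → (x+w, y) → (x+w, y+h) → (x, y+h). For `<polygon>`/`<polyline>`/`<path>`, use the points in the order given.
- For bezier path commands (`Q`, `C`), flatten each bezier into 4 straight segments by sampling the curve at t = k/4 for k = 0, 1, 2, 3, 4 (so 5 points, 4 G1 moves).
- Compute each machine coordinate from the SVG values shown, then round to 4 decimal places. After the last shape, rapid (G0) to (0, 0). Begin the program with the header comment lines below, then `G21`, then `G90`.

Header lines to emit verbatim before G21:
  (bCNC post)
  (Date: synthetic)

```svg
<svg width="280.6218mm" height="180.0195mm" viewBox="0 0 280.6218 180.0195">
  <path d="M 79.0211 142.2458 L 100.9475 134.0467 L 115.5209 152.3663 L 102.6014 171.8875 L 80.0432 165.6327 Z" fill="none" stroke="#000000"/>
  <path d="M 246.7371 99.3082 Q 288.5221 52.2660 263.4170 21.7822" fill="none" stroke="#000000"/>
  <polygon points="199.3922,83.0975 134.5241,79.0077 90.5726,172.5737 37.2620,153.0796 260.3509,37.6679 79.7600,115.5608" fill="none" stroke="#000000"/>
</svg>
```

(bCNC post)
(Date: synthetic)
G21
G90
G0 X79.0211 Y37.7737
M3 S811
G1 X100.9475 Y45.9728 F896
G1 X115.5209 Y27.6532
G1 X102.6014 Y8.1320
G1 X80.0432 Y14.3868
G1 X79.0211 Y37.7737
M5
G0 X246.7371 Y80.7113
M3 S811
G1 X263.4490 Y103.1975 F896
G1 X271.7996 Y123.6139
G1 X271.7889 Y141.9605
G1 X263.4170 Y158.2373
M5
G0 X199.3922 Y96.9220
M3 S811
G1 X134.5241 Y101.0118 F896
G1 X90.5726 Y7.4458
G1 X37.2620 Y26.9399
G1 X260.3509 Y142.3516
G1 X79.7600 Y64.4587
G1 X199.3922 Y96.9220
M5
G0 X0.0000 Y0.0000

1 u = 1 mm; y_m = 180.0195 − y.

[1] `<path>` regular polygon, #000000→cut S811 F896: (79.0211,37.7737) → (100.9475,45.9728) → (115.5209,27.6532) → (102.6014,8.1320) → (80.0432,14.3868) → (79.0211,37.7737) (closed)

[2] `<path>` quadratic bezier, #000000→cut S811 F896: (246.7371,80.7113) → (263.4490,103.1975) → (271.7996,123.6139) → (271.7889,141.9605) → (263.4170,158.2373)

[3] `<polygon>` closed polygon, #000000→cut S811 F896: (199.3922,96.9220) → (134.5241,101.0118) → (90.5726,7.4458) → (37.2620,26.9399) → (260.3509,142.3516) → (79.7600,64.4587) → (199.3922,96.9220) (closed)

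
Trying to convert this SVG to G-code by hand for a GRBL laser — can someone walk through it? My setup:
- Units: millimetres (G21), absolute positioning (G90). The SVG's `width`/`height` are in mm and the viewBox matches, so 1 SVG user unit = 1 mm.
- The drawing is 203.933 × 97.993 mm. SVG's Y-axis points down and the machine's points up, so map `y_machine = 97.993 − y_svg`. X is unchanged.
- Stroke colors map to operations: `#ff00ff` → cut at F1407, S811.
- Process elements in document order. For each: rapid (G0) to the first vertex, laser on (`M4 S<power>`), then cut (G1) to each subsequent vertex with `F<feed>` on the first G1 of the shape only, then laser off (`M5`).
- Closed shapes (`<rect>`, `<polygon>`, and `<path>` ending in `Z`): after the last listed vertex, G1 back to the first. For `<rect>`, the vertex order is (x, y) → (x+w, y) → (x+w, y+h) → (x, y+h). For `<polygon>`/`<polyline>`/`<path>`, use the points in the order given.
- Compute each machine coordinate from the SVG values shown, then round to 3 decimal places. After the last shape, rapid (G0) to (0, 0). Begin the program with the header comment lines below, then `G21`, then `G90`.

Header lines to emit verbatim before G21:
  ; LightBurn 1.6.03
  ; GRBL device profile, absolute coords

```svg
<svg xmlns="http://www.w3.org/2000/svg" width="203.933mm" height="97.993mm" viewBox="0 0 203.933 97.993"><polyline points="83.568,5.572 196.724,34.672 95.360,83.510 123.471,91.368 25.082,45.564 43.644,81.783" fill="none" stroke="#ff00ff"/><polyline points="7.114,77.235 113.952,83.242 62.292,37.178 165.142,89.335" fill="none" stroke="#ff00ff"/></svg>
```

1 u = 1 mm; y_m = 97.993 − y.

[1] `<polyline>` open polyline, #ff00ff→cut S811 F1407: (83.568,92.421) → (196.724,63.321) → (95.360,14.483) → (123.471,6.625) → (25.082,52.429) → (43.644,16.210)

[2] `<polyline>` open polyline, #ff00ff→cut S811 F1407: (7.114,20.758) → (113.952,14.751) → (62.292,60.815) → (165.142,8.658)

; LightBurn 1.6.03
; GRBL device profile, absolute coords
G21
G90
G0 X83.568 Y92.421
M4 S811
G1 X196.724 Y63.321 F1407
G1 X95.360 Y14.483
G1 X123.471 Y6.625
G1 X25.082 Y52.429
G1 X43.644 Y16.210
M5
G0 X7.114 Y20.758
M4 S811
G1 X113.952 Y14.751 F1407
G1 X62.292 Y60.815
G1 X165.142 Y8.658
M5
G0 X0.000 Y0.000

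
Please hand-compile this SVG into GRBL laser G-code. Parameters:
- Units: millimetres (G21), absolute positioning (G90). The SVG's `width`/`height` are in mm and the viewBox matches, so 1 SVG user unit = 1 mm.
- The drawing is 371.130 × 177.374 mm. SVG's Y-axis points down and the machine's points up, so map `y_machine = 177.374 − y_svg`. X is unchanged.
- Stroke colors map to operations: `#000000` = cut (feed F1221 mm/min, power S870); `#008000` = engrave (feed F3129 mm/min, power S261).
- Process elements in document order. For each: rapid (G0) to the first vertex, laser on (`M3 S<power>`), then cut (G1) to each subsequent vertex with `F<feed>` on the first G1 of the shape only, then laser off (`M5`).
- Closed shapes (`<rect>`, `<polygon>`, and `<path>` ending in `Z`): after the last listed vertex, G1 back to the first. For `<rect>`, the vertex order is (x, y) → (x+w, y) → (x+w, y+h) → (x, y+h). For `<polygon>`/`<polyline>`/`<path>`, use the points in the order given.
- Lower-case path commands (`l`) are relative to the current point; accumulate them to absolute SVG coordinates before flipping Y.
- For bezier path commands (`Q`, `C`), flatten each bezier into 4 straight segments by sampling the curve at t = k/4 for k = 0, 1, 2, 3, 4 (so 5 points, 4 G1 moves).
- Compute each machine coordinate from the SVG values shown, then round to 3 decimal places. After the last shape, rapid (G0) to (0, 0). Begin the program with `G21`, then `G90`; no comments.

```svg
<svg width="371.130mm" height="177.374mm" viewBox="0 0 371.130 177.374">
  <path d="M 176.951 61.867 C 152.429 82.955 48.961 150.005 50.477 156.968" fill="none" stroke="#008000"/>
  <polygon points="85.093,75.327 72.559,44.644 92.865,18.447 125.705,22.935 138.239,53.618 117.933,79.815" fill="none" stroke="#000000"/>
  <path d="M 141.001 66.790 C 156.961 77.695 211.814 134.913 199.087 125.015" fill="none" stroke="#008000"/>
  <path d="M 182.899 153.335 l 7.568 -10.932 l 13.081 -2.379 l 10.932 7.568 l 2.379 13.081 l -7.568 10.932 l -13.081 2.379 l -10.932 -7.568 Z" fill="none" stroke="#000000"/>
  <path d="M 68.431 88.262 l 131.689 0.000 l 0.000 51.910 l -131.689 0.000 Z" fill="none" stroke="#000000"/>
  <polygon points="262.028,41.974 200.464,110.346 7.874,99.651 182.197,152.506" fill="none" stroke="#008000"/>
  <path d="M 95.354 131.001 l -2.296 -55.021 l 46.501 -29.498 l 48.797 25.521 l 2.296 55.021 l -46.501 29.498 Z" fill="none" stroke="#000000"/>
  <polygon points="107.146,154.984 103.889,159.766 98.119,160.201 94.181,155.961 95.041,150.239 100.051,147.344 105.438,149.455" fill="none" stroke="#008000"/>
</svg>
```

viewBox `0 0 371.130 177.374` with mm width/height → 1 unit = 1 mm. Flip: y_m = 177.374 − y_svg.

**Shape 1** — `<path>` cubic bezier, stroke `#008000` → engrave (S261, F3129). Control points (SVG): P0=(176.951,61.867), P1=(152.429,82.955), P2=(48.961,150.005), P3=(50.477,156.968); sampled at t=k/4. Machine vertices: (176.951,115.507) → (146.631,92.730) → (103.950,62.660) → (66.151,35.238) → (50.477,20.406). Open path.

**Shape 2** — `<polygon>` regular polygon, stroke `#000000` → cut (S870, F1221). Machine vertices: (85.093,102.047) → (72.559,132.730) → (92.865,158.927) → (125.705,154.439) → (138.239,123.756) → (117.933,97.559) → (85.093,102.047). Closed: final G1 returns to the first vertex.

**Shape 3** — `<path>` cubic bezier, stroke `#008000` → engrave (S261, F3129). Control points (SVG): P0=(141.001,66.790), P1=(156.961,77.695), P2=(211.814,134.913), P3=(199.087,125.015); sampled at t=k/4. Machine vertices: (141.001,110.584) → (158.600,95.494) → (180.802,73.670) → (197.625,55.747) → (199.087,52.359). Open path.

**Shape 4** — `<path>` regular polygon, stroke `#000000` → cut (S870, F1221). Machine vertices: (182.899,24.039) → (190.467,34.971) → (203.548,37.350) → (214.480,29.782) → (216.859,16.701) → (209.291,5.769) → (196.210,3.390) → (185.278,10.958) → (182.899,24.039). Closed: final G1 returns to the first vertex.

**Shape 5** — `<path>` rectangle, stroke `#000000` → cut (S870, F1221). Machine vertices: (68.431,89.112) → (200.120,89.112) → (200.120,37.202) → (68.431,37.202) → (68.431,89.112). Closed: final G1 returns to the first vertex.

**Shape 6** — `<polygon>` closed polygon, stroke `#008000` → engrave (S261, F3129). Machine vertices: (262.028,135.400) → (200.464,67.028) → (7.874,77.723) → (182.197,24.868) → (262.028,135.400). Closed: final G1 returns to the first vertex.

**Shape 7** — `<path>` regular polygon, stroke `#000000` → cut (S870, F1221). Machine vertices: (95.354,46.373) → (93.058,101.394) → (139.559,130.892) → (188.356,105.371) → (190.652,50.350) → (144.151,20.852) → (95.354,46.373). Closed: final G1 returns to the first vertex.

**Shape 8** — `<polygon>` regular polygon, stroke `#008000` → engrave (S261, F3129). Machine vertices: (107.146,22.390) → (103.889,17.608) → (98.119,17.173) → (94.181,21.413) → (95.041,27.135) → (100.051,30.030) → (105.438,27.919) → (107.146,22.390). Closed: final G1 returns to the first vertex.

G21
G90
G0 X176.951 Y115.507
M3 S261
G1 X146.631 Y92.730 F3129
G1 X103.950 Y62.660
G1 X66.151 Y35.238
G1 X50.477 Y20.406
M5
G0 X85.093 Y102.047
M3 S870
G1 X72.559 Y132.730 F1221
G1 X92.865 Y158.927
G1 X125.705 Y154.439
G1 X138.239 Y123.756
G1 X117.933 Y97.559
G1 X85.093 Y102.047
M5
G0 X141.001 Y110.584
M3 S261
G1 X158.600 Y95.494 F3129
G1 X180.802 Y73.670
G1 X197.625 Y55.747
G1 X199.087 Y52.359
M5
G0 X182.899 Y24.039
M3 S870
G1 X190.467 Y34.971 F1221
G1 X203.548 Y37.350
G1 X214.480 Y29.782
G1 X216.859 Y16.701
G1 X209.291 Y5.769
G1 X196.210 Y3.390
G1 X185.278 Y10.958
G1 X182.899 Y24.039
M5
G0 X68.431 Y89.112
M3 S870
G1 X200.120 Y89.112 F1221
G1 X200.120 Y37.202
G1 X68.431 Y37.202
G1 X68.431 Y89.112
M5
G0 X262.028 Y135.400
M3 S261
G1 X200.464 Y67.028 F3129
G1 X7.874 Y77.723
G1 X182.197 Y24.868
G1 X262.028 Y135.400
M5
G0 X95.354 Y46.373
M3 S870
G1 X93.058 Y101.394 F1221
G1 X139.559 Y130.892
G1 X188.356 Y105.371
G1 X190.652 Y50.350
G1 X144.151 Y20.852
G1 X95.354 Y46.373
M5
G0 X107.146 Y22.390
M3 S261
G1 X103.889 Y17.608 F3129
G1 X98.119 Y17.173
G1 X94.181 Y21.413
G1 X95.041 Y27.135
G1 X100.051 Y30.030
G1 X105.438 Y27.919
G1 X107.146 Y22.390
M5
G0 X0.000 Y0.000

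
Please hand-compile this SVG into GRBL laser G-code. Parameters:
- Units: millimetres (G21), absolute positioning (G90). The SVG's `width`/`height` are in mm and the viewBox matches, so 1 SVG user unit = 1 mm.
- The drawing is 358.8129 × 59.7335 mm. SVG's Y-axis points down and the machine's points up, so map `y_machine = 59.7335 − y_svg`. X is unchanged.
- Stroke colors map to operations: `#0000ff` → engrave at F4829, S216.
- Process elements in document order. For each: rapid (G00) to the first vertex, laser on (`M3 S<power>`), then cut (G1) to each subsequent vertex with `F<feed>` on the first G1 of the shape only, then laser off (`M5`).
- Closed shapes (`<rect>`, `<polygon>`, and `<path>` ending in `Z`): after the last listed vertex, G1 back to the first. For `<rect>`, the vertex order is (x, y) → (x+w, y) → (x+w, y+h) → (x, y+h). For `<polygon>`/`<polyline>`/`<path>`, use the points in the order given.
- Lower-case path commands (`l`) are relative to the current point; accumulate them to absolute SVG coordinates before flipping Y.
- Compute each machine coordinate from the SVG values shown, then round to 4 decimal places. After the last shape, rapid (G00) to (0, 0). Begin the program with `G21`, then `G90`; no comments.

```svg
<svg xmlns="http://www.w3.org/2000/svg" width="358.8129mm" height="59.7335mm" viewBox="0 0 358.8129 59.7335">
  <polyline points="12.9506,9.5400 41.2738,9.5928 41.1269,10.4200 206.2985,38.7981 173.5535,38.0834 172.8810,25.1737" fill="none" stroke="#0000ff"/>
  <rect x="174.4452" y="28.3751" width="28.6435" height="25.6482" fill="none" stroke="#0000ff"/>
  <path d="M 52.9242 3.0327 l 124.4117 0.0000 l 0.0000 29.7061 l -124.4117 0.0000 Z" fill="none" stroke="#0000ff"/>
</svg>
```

G21
G90
G00 X12.9506 Y50.1935
M3 S216
G1 X41.2738 Y50.1407 F4829
G1 X41.1269 Y49.3135
G1 X206.2985 Y20.9354
G1 X173.5535 Y21.6501
G1 X172.8810 Y34.5598
M5
G00 X174.4452 Y31.3584
M3 S216
G1 X203.0887 Y31.3584 F4829
G1 X203.0887 Y5.7102
G1 X174.4452 Y5.7102
G1 X174.4452 Y31.3584
M5
G00 X52.9242 Y56.7008
M3 S216
G1 X177.3359 Y56.7008 F4829
G1 X177.3359 Y26.9947
G1 X52.9242 Y26.9947
G1 X52.9242 Y56.7008
M5
G00 X0.0000 Y0.0000

1 u = 1 mm; y_m = 59.7335 − y.

[1] `<polyline>` open polyline, #0000ff→engrave S216 F4829: (12.9506,50.1935) → (41.2738,50.1407) → (41.1269,49.3135) → (206.2985,20.9354) → (173.5535,21.6501) → (172.8810,34.5598)

[2] `<rect>` rectangle, #0000ff→engrave S216 F4829: (174.4452,31.3584) → (203.0887,31.3584) → (203.0887,5.7102) → (174.4452,5.7102) → (174.4452,31.3584) (closed)

[3] `<path>` rectangle, #0000ff→engrave S216 F4829: (52.9242,56.7008) → (177.3359,56.7008) → (177.3359,26.9947) → (52.9242,26.9947) → (52.9242,56.7008) (closed)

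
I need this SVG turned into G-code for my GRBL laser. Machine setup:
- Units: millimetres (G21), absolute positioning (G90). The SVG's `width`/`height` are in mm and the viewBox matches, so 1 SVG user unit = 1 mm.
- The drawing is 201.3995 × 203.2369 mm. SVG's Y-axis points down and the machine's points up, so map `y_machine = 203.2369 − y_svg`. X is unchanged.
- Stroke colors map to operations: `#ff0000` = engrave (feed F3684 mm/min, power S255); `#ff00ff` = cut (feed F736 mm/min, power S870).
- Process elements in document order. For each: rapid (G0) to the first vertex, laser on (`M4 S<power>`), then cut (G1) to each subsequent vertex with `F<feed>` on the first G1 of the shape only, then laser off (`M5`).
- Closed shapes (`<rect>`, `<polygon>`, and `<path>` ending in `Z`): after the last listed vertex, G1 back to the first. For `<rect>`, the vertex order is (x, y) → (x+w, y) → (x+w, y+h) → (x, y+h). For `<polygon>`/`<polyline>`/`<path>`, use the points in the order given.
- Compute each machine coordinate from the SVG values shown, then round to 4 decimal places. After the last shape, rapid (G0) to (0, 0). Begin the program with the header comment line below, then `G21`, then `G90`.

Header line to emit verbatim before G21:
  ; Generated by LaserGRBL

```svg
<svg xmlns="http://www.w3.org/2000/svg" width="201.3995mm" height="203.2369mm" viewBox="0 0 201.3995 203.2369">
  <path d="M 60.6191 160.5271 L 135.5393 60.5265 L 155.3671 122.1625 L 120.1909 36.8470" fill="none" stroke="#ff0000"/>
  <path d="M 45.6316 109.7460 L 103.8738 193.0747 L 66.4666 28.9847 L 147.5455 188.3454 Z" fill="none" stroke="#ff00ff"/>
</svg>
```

; Generated by LaserGRBL
G21
G90
G0 X60.6191 Y42.7098
M4 S255
G1 X135.5393 Y142.7104 F3684
G1 X155.3671 Y81.0744
G1 X120.1909 Y166.3899
M5
G0 X45.6316 Y93.4909
M4 S870
G1 X103.8738 Y10.1622 F736
G1 X66.4666 Y174.2522
G1 X147.5455 Y14.8915
G1 X45.6316 Y93.4909
M5
G0 X0.0000 Y0.0000

Since the viewBox matches the mm dimensions, user units are millimetres directly. The only transform is the Y-flip y_m = 203.2369 − y_svg.

Shape 1 is a open polyline drawn with `<path>`. Its stroke #ff0000 means engrave at S255, F3684. After flipping Y the toolpath is (60.6191,42.7098) → (135.5393,142.7104) → (155.3671,81.0744) → (120.1909,166.3899).

Shape 2 is a closed polygon drawn with `<path>`. Its stroke #ff00ff means cut at S870, F736. After flipping Y the toolpath is (45.6316,93.4909) → (103.8738,10.1622) → (66.4666,174.2522) → (147.5455,14.8915) → (45.6316,93.4909), returning to the start.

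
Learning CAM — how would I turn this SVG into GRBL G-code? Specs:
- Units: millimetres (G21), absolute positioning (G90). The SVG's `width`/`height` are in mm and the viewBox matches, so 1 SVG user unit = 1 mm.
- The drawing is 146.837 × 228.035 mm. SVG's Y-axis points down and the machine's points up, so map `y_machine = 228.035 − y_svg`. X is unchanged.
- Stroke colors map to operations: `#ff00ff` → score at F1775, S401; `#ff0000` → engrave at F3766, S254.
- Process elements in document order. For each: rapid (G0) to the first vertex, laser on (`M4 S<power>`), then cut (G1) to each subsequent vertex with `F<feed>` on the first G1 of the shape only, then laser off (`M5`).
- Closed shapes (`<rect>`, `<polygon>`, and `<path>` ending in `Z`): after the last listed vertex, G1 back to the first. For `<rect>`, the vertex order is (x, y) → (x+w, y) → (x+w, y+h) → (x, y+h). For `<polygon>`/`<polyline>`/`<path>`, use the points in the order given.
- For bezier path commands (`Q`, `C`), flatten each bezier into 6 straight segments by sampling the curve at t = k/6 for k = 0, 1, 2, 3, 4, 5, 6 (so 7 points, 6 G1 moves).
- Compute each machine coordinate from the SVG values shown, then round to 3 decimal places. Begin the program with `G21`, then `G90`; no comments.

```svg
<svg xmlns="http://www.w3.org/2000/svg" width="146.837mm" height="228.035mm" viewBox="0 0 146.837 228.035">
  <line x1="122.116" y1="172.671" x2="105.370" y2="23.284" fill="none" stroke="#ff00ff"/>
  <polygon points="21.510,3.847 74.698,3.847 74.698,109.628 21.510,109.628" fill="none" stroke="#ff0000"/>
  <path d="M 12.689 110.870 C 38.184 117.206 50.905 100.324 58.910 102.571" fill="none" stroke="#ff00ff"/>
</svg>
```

viewBox `0 0 146.837 228.035` with mm width/height → 1 unit = 1 mm. Flip: y_m = 228.035 − y_svg.

**Shape 1** — `<line>` line segment, stroke `#ff00ff` → score (S401, F1775). Machine vertices: (122.116,55.364) → (105.370,204.751). Open path.

**Shape 2** — `<polygon>` rectangle, stroke `#ff0000` → engrave (S254, F3766). Machine vertices: (21.510,224.188) → (74.698,224.188) → (74.698,118.407) → (21.510,118.407) → (21.510,224.188). Closed: final G1 returns to the first vertex.

**Shape 3** — `<path>` cubic bezier, stroke `#ff00ff` → score (S401, F1775). Control points (SVG): P0=(12.689,110.870), P1=(38.184,117.206), P2=(50.905,100.324), P3=(58.910,102.571); sampled at t=k/6. Machine vertices: (12.689,117.165) → (24.409,115.736) → (34.224,117.000) → (42.358,119.781) → (49.035,122.903) → (54.477,125.189) → (58.910,125.464). Open path.

G21
G90
G0 X122.116 Y55.364
M4 S401
G1 X105.370 Y204.751 F1775
M5
G0 X21.510 Y224.188
M4 S254
G1 X74.698 Y224.188 F3766
G1 X74.698 Y118.407
G1 X21.510 Y118.407
G1 X21.510 Y224.188
M5
G0 X12.689 Y117.165
M4 S401
G1 X24.409 Y115.736 F1775
G1 X34.224 Y117.000
G1 X42.358 Y119.781
G1 X49.035 Y122.903
G1 X54.477 Y125.189
G1 X58.910 Y125.464
M5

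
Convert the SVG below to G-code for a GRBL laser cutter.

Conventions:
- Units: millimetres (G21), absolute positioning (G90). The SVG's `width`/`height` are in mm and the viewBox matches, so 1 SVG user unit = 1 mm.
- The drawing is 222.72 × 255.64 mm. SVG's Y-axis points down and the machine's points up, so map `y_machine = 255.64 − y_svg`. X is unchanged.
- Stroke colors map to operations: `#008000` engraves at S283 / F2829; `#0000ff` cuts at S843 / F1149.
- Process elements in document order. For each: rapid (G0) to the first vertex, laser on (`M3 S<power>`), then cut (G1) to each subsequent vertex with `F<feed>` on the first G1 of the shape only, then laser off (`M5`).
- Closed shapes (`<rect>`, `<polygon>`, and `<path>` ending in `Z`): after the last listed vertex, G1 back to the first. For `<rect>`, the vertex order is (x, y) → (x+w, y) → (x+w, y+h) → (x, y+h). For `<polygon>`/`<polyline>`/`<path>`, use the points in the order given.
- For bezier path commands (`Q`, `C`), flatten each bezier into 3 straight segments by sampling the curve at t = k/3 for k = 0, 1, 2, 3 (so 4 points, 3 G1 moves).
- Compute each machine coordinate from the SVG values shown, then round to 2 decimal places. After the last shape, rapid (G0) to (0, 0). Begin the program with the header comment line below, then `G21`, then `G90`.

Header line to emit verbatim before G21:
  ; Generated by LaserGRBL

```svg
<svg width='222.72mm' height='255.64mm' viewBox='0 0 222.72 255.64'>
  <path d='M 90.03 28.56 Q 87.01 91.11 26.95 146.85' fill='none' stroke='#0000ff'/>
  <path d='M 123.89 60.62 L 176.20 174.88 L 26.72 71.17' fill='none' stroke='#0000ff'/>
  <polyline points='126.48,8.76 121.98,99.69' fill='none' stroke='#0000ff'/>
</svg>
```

; Generated by LaserGRBL
G21
G90
G0 X90.03 Y227.08
M3 S843
G1 X81.68 Y186.14 F1149
G1 X60.65 Y146.71
G1 X26.95 Y108.79
M5
G0 X123.89 Y195.02
M3 S843
G1 X176.20 Y80.76 F1149
G1 X26.72 Y184.47
M5
G0 X126.48 Y246.88
M3 S843
G1 X121.98 Y155.95 F1149
M5
G0 X0.00 Y0.00

Since the viewBox matches the mm dimensions, user units are millimetres directly. The only transform is the Y-flip y_m = 255.64 − y_svg.

Shape 1 is a quadratic bezier drawn with `<path>`. Its stroke #0000ff means cut at S843, F1149. After flipping Y the toolpath is (90.03,227.08) → (81.68,186.14) → (60.65,146.71) → (26.95,108.79).

Shape 2 is a open polyline drawn with `<path>`. Its stroke #0000ff means cut at S843, F1149. After flipping Y the toolpath is (123.89,195.02) → (176.20,80.76) → (26.72,184.47).

Shape 3 is a line segment drawn with `<polyline>`. Its stroke #0000ff means cut at S843, F1149. After flipping Y the toolpath is (126.48,246.88) → (121.98,155.95).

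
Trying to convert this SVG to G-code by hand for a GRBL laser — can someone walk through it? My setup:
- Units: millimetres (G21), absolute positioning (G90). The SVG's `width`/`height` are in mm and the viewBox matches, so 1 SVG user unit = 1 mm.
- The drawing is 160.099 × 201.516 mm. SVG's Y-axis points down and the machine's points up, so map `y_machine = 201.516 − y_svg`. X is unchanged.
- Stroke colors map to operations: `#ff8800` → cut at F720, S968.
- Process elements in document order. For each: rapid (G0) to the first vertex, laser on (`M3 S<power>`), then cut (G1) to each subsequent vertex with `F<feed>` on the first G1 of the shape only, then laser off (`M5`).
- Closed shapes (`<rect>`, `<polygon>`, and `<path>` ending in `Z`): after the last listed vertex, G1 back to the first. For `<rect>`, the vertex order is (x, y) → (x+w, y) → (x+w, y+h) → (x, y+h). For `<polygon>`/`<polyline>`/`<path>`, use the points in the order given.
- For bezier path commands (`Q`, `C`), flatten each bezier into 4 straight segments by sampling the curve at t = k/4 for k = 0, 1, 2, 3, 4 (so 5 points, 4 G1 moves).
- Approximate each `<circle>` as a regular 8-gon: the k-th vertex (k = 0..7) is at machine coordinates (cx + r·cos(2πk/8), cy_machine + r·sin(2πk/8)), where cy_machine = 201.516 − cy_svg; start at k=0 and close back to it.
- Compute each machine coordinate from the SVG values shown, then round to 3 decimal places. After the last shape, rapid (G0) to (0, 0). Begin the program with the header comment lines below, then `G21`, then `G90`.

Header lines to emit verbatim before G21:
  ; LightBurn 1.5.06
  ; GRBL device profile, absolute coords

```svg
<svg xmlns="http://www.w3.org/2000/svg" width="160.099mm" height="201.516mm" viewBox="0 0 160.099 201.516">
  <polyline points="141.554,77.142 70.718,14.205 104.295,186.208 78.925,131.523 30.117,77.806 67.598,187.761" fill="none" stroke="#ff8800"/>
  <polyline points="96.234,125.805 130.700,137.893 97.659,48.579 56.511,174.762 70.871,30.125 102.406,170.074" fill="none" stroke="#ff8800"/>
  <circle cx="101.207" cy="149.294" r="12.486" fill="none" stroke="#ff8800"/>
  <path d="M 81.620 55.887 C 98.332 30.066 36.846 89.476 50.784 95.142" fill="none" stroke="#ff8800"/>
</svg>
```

; LightBurn 1.5.06
; GRBL device profile, absolute coords
G21
G90
G0 X141.554 Y124.374
M3 S968
G1 X70.718 Y187.311 F720
G1 X104.295 Y15.308
G1 X78.925 Y69.993
G1 X30.117 Y123.710
G1 X67.598 Y13.755
M5
G0 X96.234 Y75.711
M3 S968
G1 X130.700 Y63.623 F720
G1 X97.659 Y152.937
G1 X56.511 Y26.754
G1 X70.871 Y171.391
G1 X102.406 Y31.442
M5
G0 X113.693 Y52.222
M3 S968
G1 X110.036 Y61.051 F720
G1 X101.207 Y64.708
G1 X92.378 Y61.051
G1 X88.721 Y52.222
G1 X92.378 Y43.393
G1 X101.207 Y39.736
G1 X110.036 Y43.393
G1 X113.693 Y52.222
M5
G0 X81.620 Y145.629
M3 S968
G1 X81.892 Y151.185 F720
G1 X67.242 Y137.809
G1 X52.072 Y118.529
G1 X50.784 Y106.374
M5
G0 X0.000 Y0.000

viewBox `0 0 160.099 201.516` with mm width/height → 1 unit = 1 mm. Flip: y_m = 201.516 − y_svg.

**Shape 1** — `<polyline>` open polyline, stroke `#ff8800` → cut (S968, F720). Machine vertices: (141.554,124.374) → (70.718,187.311) → (104.295,15.308) → (78.925,69.993) → (30.117,123.710) → (67.598,13.755). Open path.

**Shape 2** — `<polyline>` open polyline, stroke `#ff8800` → cut (S968, F720). Machine vertices: (96.234,75.711) → (130.700,63.623) → (97.659,152.937) → (56.511,26.754) → (70.871,171.391) → (102.406,31.442). Open path.

**Shape 3** — `<circle>` circle, stroke `#ff8800` → cut (S968, F720). Machine vertices: (113.693,52.222) → (110.036,61.051) → (101.207,64.708) → (92.378,61.051) → (88.721,52.222) → (92.378,43.393) → (101.207,39.736) → (110.036,43.393) → (113.693,52.222). Closed: final G1 returns to the first vertex.

**Shape 4** — `<path>` cubic bezier, stroke `#ff8800` → cut (S968, F720). Control points (SVG): P0=(81.620,55.887), P1=(98.332,30.066), P2=(36.846,89.476), P3=(50.784,95.142); sampled at t=k/4. Machine vertices: (81.620,145.629) → (81.892,151.185) → (67.242,137.809) → (52.072,118.529) → (50.784,106.374). Open path.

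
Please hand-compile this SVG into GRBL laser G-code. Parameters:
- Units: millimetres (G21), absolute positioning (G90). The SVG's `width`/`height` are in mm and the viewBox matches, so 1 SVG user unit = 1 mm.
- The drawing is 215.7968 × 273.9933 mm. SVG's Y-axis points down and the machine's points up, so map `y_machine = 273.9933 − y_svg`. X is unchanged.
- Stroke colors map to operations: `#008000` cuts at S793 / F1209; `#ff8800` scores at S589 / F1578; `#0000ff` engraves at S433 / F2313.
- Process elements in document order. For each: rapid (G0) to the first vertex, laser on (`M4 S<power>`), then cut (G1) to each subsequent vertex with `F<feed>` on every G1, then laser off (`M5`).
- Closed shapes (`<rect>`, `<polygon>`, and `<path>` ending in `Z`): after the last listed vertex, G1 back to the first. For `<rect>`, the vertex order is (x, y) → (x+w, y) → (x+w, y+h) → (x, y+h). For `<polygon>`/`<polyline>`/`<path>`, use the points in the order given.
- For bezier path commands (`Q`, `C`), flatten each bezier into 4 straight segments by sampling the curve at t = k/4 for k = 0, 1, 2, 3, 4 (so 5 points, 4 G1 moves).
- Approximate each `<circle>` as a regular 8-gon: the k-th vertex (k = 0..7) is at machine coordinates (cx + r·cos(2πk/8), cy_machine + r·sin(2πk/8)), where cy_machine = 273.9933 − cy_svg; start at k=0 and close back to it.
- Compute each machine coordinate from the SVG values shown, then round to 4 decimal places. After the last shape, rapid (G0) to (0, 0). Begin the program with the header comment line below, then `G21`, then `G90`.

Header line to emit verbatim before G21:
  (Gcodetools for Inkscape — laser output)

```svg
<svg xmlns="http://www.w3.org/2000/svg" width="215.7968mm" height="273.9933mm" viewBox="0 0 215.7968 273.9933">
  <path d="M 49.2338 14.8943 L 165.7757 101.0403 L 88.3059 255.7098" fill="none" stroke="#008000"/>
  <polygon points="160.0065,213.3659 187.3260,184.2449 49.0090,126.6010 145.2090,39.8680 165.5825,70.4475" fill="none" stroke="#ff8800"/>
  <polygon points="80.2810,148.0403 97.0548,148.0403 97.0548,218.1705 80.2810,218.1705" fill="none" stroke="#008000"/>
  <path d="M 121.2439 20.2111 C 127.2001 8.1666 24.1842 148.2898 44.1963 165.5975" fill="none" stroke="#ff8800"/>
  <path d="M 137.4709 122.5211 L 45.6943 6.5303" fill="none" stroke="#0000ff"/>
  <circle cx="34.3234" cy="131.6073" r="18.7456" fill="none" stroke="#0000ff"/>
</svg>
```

viewBox `0 0 215.7968 273.9933` with mm width/height → 1 unit = 1 mm. Flip: y_m = 273.9933 − y_svg.

**Shape 1** — `<path>` open polyline, stroke `#008000` → cut (S793, F1209). Machine vertices: (49.2338,259.0990) → (165.7757,172.9530) → (88.3059,18.2835). Open path.

**Shape 2** — `<polygon>` closed polygon, stroke `#ff8800` → score (S589, F1578). Machine vertices: (160.0065,60.6274) → (187.3260,89.7484) → (49.0090,147.3923) → (145.2090,234.1253) → (165.5825,203.5458) → (160.0065,60.6274). Closed: final G1 returns to the first vertex.

**Shape 3** — `<polygon>` rectangle, stroke `#008000` → cut (S793, F1209). Machine vertices: (80.2810,125.9530) → (97.0548,125.9530) → (97.0548,55.8228) → (80.2810,55.8228) → (80.2810,125.9530). Closed: final G1 returns to the first vertex.

**Shape 4** — `<path>` cubic bezier, stroke `#ff8800` → score (S589, F1578). Control points (SVG): P0=(121.2439,20.2111), P1=(127.2001,8.1666), P2=(24.1842,148.2898), P3=(44.1963,165.5975); sampled at t=k/4. Machine vertices: (121.2439,253.7822) → (108.9038,238.5807) → (77.4491,192.0961) → (48.6300,140.1079) → (44.1963,108.3958). Open path.

**Shape 5** — `<path>` line segment, stroke `#0000ff` → engrave (S433, F2313). Machine vertices: (137.4709,151.4722) → (45.6943,267.4630). Open path.

**Shape 6** — `<circle>` circle, stroke `#0000ff` → engrave (S433, F2313). Machine vertices: (53.0690,142.3860) → (47.5785,155.6411) → (34.3234,161.1316) → (21.0683,155.6411) → (15.5778,142.3860) → (21.0683,129.1309) → (34.3234,123.6404) → (47.5785,129.1309) → (53.0690,142.3860). Closed: final G1 returns to the first vertex.

(Gcodetools for Inkscape — laser output)
G21
G90
G0 X49.2338 Y259.0990
M4 S793
G1 X165.7757 Y172.9530 F1209
G1 X88.3059 Y18.2835 F1209
M5
G0 X160.0065 Y60.6274
M4 S589
G1 X187.3260 Y89.7484 F1578
G1 X49.0090 Y147.3923 F1578
G1 X145.2090 Y234.1253 F1578
G1 X165.5825 Y203.5458 F1578
G1 X160.0065 Y60.6274 F1578
M5
G0 X80.2810 Y125.9530
M4 S793
G1 X97.0548 Y125.9530 F1209
G1 X97.0548 Y55.8228 F1209
G1 X80.2810 Y55.8228 F1209
G1 X80.2810 Y125.9530 F1209
M5
G0 X121.2439 Y253.7822
M4 S589
G1 X108.9038 Y238.5807 F1578
G1 X77.4491 Y192.0961 F1578
G1 X48.6300 Y140.1079 F1578
G1 X44.1963 Y108.3958 F1578
M5
G0 X137.4709 Y151.4722
M4 S433
G1 X45.6943 Y267.4630 F2313
M5
G0 X53.0690 Y142.3860
M4 S433
G1 X47.5785 Y155.6411 F2313
G1 X34.3234 Y161.1316 F2313
G1 X21.0683 Y155.6411 F2313
G1 X15.5778 Y142.3860 F2313
G1 X21.0683 Y129.1309 F2313
G1 X34.3234 Y123.6404 F2313
G1 X47.5785 Y129.1309 F2313
G1 X53.0690 Y142.3860 F2313
M5
G0 X0.0000 Y0.0000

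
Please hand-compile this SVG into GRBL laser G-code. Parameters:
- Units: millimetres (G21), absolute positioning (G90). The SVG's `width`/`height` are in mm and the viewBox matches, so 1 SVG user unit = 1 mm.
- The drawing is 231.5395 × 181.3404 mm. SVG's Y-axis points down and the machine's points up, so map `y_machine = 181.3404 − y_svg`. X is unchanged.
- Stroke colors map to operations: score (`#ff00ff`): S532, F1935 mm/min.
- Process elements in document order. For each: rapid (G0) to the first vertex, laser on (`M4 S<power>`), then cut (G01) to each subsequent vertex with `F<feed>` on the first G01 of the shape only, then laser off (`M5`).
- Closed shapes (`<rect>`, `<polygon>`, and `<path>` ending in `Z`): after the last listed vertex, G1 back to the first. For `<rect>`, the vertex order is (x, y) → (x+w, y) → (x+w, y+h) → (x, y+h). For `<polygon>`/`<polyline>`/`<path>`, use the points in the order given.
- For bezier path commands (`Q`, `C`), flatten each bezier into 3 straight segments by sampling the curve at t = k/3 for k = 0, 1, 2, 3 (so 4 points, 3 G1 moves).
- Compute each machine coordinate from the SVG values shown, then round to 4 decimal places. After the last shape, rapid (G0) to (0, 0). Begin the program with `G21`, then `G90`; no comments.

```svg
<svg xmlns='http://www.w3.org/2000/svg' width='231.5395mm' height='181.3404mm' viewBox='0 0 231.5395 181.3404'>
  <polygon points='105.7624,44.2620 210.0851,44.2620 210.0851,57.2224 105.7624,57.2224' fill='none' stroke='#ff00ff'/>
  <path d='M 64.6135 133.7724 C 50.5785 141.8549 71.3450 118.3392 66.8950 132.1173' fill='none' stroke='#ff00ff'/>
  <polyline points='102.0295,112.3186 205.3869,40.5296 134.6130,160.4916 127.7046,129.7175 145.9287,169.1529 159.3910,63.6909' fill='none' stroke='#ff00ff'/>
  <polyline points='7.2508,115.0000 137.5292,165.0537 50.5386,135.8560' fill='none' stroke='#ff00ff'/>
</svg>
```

G21
G90
G0 X105.7624 Y137.0784
M4 S532
G01 X210.0851 Y137.0784 F1935
G01 X210.0851 Y124.1180
G01 X105.7624 Y124.1180
G01 X105.7624 Y137.0784
M5
G0 X64.6135 Y47.5680
M4 S532
G01 X59.9561 Y47.4667 F1935
G01 X65.1624 Y53.1215
G01 X66.8950 Y49.2231
M5
G0 X102.0295 Y69.0218
M4 S532
G01 X205.3869 Y140.8108 F1935
G01 X134.6130 Y20.8488
G01 X127.7046 Y51.6229
G01 X145.9287 Y12.1875
G01 X159.3910 Y117.6495
M5
G0 X7.2508 Y66.3404
M4 S532
G01 X137.5292 Y16.2867 F1935
G01 X50.5386 Y45.4844
M5
G0 X0.0000 Y0.0000

1 u = 1 mm; y_m = 181.3404 − y.

[1] `<polygon>` rectangle, #ff00ff→score S532 F1935: (105.7624,137.0784) → (210.0851,137.0784) → (210.0851,124.1180) → (105.7624,124.1180) → (105.7624,137.0784) (closed)

[2] `<path>` cubic bezier, #ff00ff→score S532 F1935: (64.6135,47.5680) → (59.9561,47.4667) → (65.1624,53.1215) → (66.8950,49.2231)

[3] `<polyline>` open polyline, #ff00ff→score S532 F1935: (102.0295,69.0218) → (205.3869,140.8108) → (134.6130,20.8488) → (127.7046,51.6229) → (145.9287,12.1875) → (159.3910,117.6495)

[4] `<polyline>` open polyline, #ff00ff→score S532 F1935: (7.2508,66.3404) → (137.5292,16.2867) → (50.5386,45.4844)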